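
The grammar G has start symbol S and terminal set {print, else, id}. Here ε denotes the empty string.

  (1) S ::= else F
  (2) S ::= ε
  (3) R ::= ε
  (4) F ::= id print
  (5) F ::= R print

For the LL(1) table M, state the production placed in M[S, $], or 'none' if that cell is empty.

FIRST(S) = {ε, else}
FIRST(R) = {ε}
FIRST(F) = {id, print}  (via R print)
FOLLOW(S) includes $ since S is the start symbol.
FOLLOW(S): S appears on no right-hand side. Thus FOLLOW(S) = {$}.
For S ::= else F: FIRST(else F) = {else}, so it goes in M[S, t] for t ∈ {else}.
For S ::= ε: FIRST(ε) = {ε}, so it goes in M[S, t] for t ∈ {}; since ε ∈ FIRST, also for every t ∈ FOLLOW(S) = {$}.

S ::= ε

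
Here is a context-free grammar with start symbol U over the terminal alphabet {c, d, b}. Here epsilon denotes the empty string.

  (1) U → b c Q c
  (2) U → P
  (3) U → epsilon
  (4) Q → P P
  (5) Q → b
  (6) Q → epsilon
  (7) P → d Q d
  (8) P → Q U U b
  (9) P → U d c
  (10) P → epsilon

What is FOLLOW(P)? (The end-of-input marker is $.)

FIRST(U): from U→b c Q c we get {b}; from U→P we get {epsilon, b, d}; from U→epsilon we get {epsilon}. So FIRST(U) = {epsilon, b, d}.
FIRST(Q): from Q→P P we get {epsilon, b, d}; from Q→b we get {b}; from Q→epsilon we get {epsilon}. So FIRST(Q) = {epsilon, b, d}.
FIRST(P): from P→d Q d we get {d}; from P→Q U U b we get {b, d}; from P→U d c we get {b, d}; from P→epsilon we get {epsilon}. So FIRST(P) = {epsilon, b, d}.
FOLLOW(U) includes $ since U is the start symbol.
FOLLOW(U): in P→Q U U b (occurrence 1), U is followed by U b with FIRST {b, d}; in P→Q U U b (occurrence 2), U is followed by b with FIRST {b}; in P→U d c, U is followed by d c with FIRST {d}. Thus FOLLOW(U) = {$, b, d}.
FOLLOW(Q): in U→b c Q c, Q is followed by c with FIRST {c}; in P→d Q d, Q is followed by d with FIRST {d}; in P→Q U U b, Q is followed by U U b with FIRST {b, d}. Thus FOLLOW(Q) = {b, c, d}.
FOLLOW(P): in U→P, the suffix after P is empty, so FOLLOW(P) ⊇ FOLLOW(U) = {$, b, d}; in Q→P P (occurrence 1), P is followed by P with FIRST {epsilon, b, d}; in Q→P P (occurrence 1), the suffix after P is nullable, so FOLLOW(P) ⊇ FOLLOW(Q) = {b, c, d}; in Q→P P (occurrence 2), the suffix after P is empty, so FOLLOW(P) ⊇ FOLLOW(Q) = {b, c, d}. Thus FOLLOW(P) = {$, b, c, d}.

{$, b, c, d}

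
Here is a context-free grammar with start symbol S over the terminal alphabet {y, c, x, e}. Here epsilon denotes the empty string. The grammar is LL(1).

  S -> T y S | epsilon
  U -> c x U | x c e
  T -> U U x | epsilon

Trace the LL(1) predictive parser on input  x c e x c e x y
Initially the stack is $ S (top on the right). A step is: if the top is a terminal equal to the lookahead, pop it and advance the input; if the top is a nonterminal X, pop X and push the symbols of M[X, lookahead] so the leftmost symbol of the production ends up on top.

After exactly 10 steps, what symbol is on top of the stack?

      Stack            Input              Action
   1  $ S              x c e x c e x y $  expand S -> T y S
   2  $ S y T          x c e x c e x y $  expand T -> U U x
   3  $ S y x U U      x c e x c e x y $  expand U -> x c e
   4  $ S y x U e c x  x c e x c e x y $  match x
   5  $ S y x U e c    c e x c e x y $    match c
   6  $ S y x U e      e x c e x y $      match e
   7  $ S y x U        x c e x y $        expand U -> x c e
   8  $ S y x e c x    x c e x y $        match x
   9  $ S y x e c      c e x y $          match c
  10  $ S y x e        e x y $            match e
Stack after step 10: $ S y x (top = x).

x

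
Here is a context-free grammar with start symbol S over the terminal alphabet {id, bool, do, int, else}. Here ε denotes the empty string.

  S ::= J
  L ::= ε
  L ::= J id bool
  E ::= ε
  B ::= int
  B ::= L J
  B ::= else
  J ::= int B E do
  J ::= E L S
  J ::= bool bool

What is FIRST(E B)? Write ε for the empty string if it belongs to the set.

FIRST(E): from E::=ε we get {ε}. So FIRST(E) = {ε}.
FIRST(S): from S::=J we get {bool, int}. So FIRST(S) = {bool, int}.
FIRST(L): from L::=ε we get {ε}; from L::=J id bool we get {bool, int}. So FIRST(L) = {ε, bool, int}.
FIRST(J): from J::=int B E do we get {int}; from J::=E L S we get {bool, int}; from J::=bool bool we get {bool}. So FIRST(J) = {bool, int}.
FIRST(B): from B::=int we get {int}; from B::=L J we get {bool, int}; from B::=else we get {else}. So FIRST(B) = {bool, else, int}.
FIRST(E B): take FIRST of each symbol in turn, carrying on past any symbol whose FIRST contains ε; result {bool, else, int}.

{bool, else, int}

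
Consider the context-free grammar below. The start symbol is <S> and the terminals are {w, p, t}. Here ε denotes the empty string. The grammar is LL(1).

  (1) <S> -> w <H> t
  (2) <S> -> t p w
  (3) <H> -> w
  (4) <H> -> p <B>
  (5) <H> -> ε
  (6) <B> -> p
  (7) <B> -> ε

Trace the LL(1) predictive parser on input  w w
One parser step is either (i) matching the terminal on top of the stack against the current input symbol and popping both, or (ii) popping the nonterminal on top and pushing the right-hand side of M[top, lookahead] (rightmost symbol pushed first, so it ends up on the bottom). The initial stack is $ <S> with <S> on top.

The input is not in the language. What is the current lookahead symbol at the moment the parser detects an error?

     Stack      Input  Action
  1  $ <S>      w w $  expand <S> -> w <H> t
  2  $ t <H> w  w w $  match w
  3  $ t <H>    w $    expand <H> -> w
  4  $ t w      w $    match w
  5  $ t        $      error: top is terminal t but lookahead is $

$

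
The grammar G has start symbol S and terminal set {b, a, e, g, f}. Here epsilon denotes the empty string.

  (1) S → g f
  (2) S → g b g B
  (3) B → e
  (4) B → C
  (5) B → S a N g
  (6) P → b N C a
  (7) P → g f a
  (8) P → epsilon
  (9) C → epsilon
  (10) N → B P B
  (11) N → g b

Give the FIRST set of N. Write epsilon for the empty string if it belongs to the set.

{epsilon, b, e, g}

FIRST(S): from S→g f we get {g}; from S→g b g B we get {g}. So FIRST(S) = {g}.
FIRST(P): from P→b N C a we get {b}; from P→g f a we get {g}; from P→epsilon we get {epsilon}. So FIRST(P) = {epsilon, b, g}.
FIRST(C): from C→epsilon we get {epsilon}. So FIRST(C) = {epsilon}.
FIRST(B): from B→e we get {e}; from B→C we get {epsilon}; from B→S a N g we get {g}. So FIRST(B) = {epsilon, e, g}.
FIRST(N): from N→B P B we get {epsilon, b, e, g}; from N→g b we get {g}. So FIRST(N) = {epsilon, b, e, g}.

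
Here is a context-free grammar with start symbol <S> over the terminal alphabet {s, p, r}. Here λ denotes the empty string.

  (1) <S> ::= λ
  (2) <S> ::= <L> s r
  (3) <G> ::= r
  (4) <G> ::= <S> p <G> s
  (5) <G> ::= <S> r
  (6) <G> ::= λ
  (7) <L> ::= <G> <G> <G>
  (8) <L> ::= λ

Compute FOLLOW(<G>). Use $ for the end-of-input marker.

{p, r, s}

FIRST(<S>) = {λ, p, r, s}  (via <L> s r)
FIRST(<G>) = {λ, p, r, s}  (via <S> p <G> s, <S> r)
FIRST(<L>) = {λ, p, r, s}  (via <G> <G> <G>)
FOLLOW(<S>) includes $ since <S> is the start symbol.
FOLLOW(<S>): in <G>::=<S> p <G> s, <S> is followed by p <G> s with FIRST {p}; in <G>::=<S> r, <S> is followed by r with FIRST {r}. Thus FOLLOW(<S>) = {$, p, r}.
FOLLOW(<L>): in <S>::=<L> s r, <L> is followed by s r with FIRST {s}. Thus FOLLOW(<L>) = {s}.
FOLLOW(<G>): in <G>::=<S> p <G> s, <G> is followed by s with FIRST {s}; in <L>::=<G> <G> <G> (occurrence 1), <G> is followed by <G> <G> with FIRST {λ, p, r, s}; in <L>::=<G> <G> <G> (occurrence 1), the suffix after <G> is nullable, so FOLLOW(<G>) ⊇ FOLLOW(<L>) = {s}; in <L>::=<G> <G> <G> (occurrence 2), <G> is followed by <G> with FIRST {λ, p, r, s}; in <L>::=<G> <G> <G> (occurrence 2), the suffix after <G> is nullable, so FOLLOW(<G>) ⊇ FOLLOW(<L>) = {s}; in <L>::=<G> <G> <G> (occurrence 3), the suffix after <G> is empty, so FOLLOW(<G>) ⊇ FOLLOW(<L>) = {s}. Thus FOLLOW(<G>) = {p, r, s}.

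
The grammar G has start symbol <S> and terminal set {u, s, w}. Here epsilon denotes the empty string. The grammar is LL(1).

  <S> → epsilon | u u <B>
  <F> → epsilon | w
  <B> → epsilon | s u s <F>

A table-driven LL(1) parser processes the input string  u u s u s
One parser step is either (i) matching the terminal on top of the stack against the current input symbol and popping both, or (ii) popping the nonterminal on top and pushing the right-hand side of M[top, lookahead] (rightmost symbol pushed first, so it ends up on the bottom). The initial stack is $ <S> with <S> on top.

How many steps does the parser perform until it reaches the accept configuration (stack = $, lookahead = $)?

     Stack        Input        Action
  1  $ <S>        u u s u s $  expand <S> → u u <B>
  2  $ <B> u u    u u s u s $  match u
  3  $ <B> u      u s u s $    match u
  4  $ <B>        s u s $      expand <B> → s u s <F>
  5  $ <F> s u s  s u s $      match s
  6  $ <F> s u    u s $        match u
  7  $ <F> s      s $          match s
  8  $ <F>        $            expand <F> → epsilon
Accept reached after 8 steps.

8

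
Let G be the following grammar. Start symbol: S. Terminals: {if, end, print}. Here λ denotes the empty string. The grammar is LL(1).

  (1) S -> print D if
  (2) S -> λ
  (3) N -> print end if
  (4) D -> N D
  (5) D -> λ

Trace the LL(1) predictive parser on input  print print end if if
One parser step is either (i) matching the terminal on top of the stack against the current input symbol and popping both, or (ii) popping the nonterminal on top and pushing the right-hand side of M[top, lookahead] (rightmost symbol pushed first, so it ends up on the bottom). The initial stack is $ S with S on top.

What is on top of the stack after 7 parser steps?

     Stack                Input                    Action
  1  $ S                  print print end if if $  expand S -> print D if
  2  $ if D print         print print end if if $  match print
  3  $ if D               print end if if $        expand D -> N D
  4  $ if D N             print end if if $        expand N -> print end if
  5  $ if D if end print  print end if if $        match print
  6  $ if D if end        end if if $              match end
  7  $ if D if            if if $                  match if
Stack after step 7: $ if D (top = D).

D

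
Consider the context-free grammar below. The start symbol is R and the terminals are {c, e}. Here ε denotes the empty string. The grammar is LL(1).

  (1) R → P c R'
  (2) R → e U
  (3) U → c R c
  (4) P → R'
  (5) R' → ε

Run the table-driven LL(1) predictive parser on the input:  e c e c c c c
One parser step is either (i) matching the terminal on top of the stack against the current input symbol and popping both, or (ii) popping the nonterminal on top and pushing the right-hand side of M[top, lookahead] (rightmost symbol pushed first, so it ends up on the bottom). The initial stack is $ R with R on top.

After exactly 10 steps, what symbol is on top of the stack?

R'

step 1: stack=$ R  input=e c e c c c c $  — expand R → e U
step 2: stack=$ U e  input=e c e c c c c $  — match e
step 3: stack=$ U  input=c e c c c c $  — expand U → c R c
step 4: stack=$ c R c  input=c e c c c c $  — match c
step 5: stack=$ c R  input=e c c c c $  — expand R → e U
step 6: stack=$ c U e  input=e c c c c $  — match e
step 7: stack=$ c U  input=c c c c $  — expand U → c R c
step 8: stack=$ c c R c  input=c c c c $  — match c
step 9: stack=$ c c R  input=c c c $  — expand R → P c R'
step 10: stack=$ c c R' c P  input=c c c $  — expand P → R'
Stack after step 10: $ c c R' c R' (top = R').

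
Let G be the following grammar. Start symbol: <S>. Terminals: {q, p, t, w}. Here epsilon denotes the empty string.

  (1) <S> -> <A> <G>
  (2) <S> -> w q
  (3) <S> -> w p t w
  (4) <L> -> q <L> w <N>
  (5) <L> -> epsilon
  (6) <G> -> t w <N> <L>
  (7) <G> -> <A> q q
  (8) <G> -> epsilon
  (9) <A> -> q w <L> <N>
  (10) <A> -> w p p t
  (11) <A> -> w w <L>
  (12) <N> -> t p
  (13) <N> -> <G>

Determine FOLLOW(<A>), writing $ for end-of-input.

FIRST(<L>) = {epsilon, q}
FIRST(<A>) = {q, w}
FIRST(<S>) = {q, w}  (via <A> <G>)
FIRST(<G>) = {epsilon, q, t, w}  (via <A> q q)
FIRST(<N>) = {epsilon, q, t, w}  (via <G>)
FOLLOW(<S>) includes $ since <S> is the start symbol.
FOLLOW(<S>): <S> appears on no right-hand side. Thus FOLLOW(<S>) = {$}.
FOLLOW(<A>): in <S>-><A> <G>, <A> is followed by <G> with FIRST {epsilon, q, t, w}; in <S>-><A> <G>, the suffix after <A> is nullable, so FOLLOW(<A>) ⊇ FOLLOW(<S>) = {$}; in <G>-><A> q q, <A> is followed by q q with FIRST {q}. Thus FOLLOW(<A>) = {$, q, t, w}.
FOLLOW(<L>): in <L>->q <L> w <N>, <L> is followed by w <N> with FIRST {w}; in <G>->t w <N> <L>, the suffix after <L> is empty, so FOLLOW(<L>) ⊇ FOLLOW(<G>) = {$, q, t, w}; in <A>->q w <L> <N>, <L> is followed by <N> with FIRST {epsilon, q, t, w}; in <A>->q w <L> <N>, the suffix after <L> is nullable, so FOLLOW(<L>) ⊇ FOLLOW(<A>) = {$, q, t, w}; in <A>->w w <L>, the suffix after <L> is empty, so FOLLOW(<L>) ⊇ FOLLOW(<A>) = {$, q, t, w}. Thus FOLLOW(<L>) = {$, q, t, w}.
FOLLOW(<G>): in <S>-><A> <G>, the suffix after <G> is empty, so FOLLOW(<G>) ⊇ FOLLOW(<S>) = {$}; in <N>-><G>, the suffix after <G> is empty, so FOLLOW(<G>) ⊇ FOLLOW(<N>) = {$, q, t, w}. Thus FOLLOW(<G>) = {$, q, t, w}.
FOLLOW(<N>): in <L>->q <L> w <N>, the suffix after <N> is empty, so FOLLOW(<N>) ⊇ FOLLOW(<L>) = {$, q, t, w}; in <G>->t w <N> <L>, <N> is followed by <L> with FIRST {epsilon, q}; in <G>->t w <N> <L>, the suffix after <N> is nullable, so FOLLOW(<N>) ⊇ FOLLOW(<G>) = {$, q, t, w}; in <A>->q w <L> <N>, the suffix after <N> is empty, so FOLLOW(<N>) ⊇ FOLLOW(<A>) = {$, q, t, w}. Thus FOLLOW(<N>) = {$, q, t, w}.

{$, q, t, w}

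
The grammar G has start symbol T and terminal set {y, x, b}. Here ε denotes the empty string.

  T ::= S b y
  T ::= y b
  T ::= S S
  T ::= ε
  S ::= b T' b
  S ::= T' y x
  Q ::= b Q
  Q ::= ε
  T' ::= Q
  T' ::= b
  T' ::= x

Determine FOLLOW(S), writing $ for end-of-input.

FIRST(Q) = {ε, b}
FIRST(T') = {ε, b, x}  (via Q)
FIRST(S) = {b, x, y}  (via T' y x)
FIRST(T) = {ε, b, x, y}  (via S b y, S S)
FOLLOW(T) includes $ since T is the start symbol.
FOLLOW(T): T appears on no right-hand side. Thus FOLLOW(T) = {$}.
FOLLOW(S): in T::=S b y, S is followed by b y with FIRST {b}; in T::=S S (occurrence 1), S is followed by S with FIRST {b, x, y}; in T::=S S (occurrence 2), the suffix after S is empty, so FOLLOW(S) ⊇ FOLLOW(T) = {$}. Thus FOLLOW(S) = {$, b, x, y}.
FOLLOW(T'): in S::=b T' b, T' is followed by b with FIRST {b}; in S::=T' y x, T' is followed by y x with FIRST {y}. Thus FOLLOW(T') = {b, y}.
FOLLOW(Q): in Q::=b Q, the suffix after Q is empty (adds nothing new); in T'::=Q, the suffix after Q is empty, so FOLLOW(Q) ⊇ FOLLOW(T') = {b, y}. Thus FOLLOW(Q) = {b, y}.

{$, b, x, y}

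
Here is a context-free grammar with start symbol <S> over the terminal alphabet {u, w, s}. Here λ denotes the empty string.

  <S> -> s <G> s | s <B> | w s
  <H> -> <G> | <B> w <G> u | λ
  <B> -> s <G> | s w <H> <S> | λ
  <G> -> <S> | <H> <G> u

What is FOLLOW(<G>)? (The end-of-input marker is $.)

FIRST(<S>) = {s, w}
FIRST(<B>) = {λ, s}
FIRST(<H>) = {λ, s, w}  (via <G>, <B> w <G> u)
FIRST(<G>) = {s, w}  (via <S>, <H> <G> u)
FOLLOW(<S>) includes $ since <S> is the start symbol.
FOLLOW(<H>): in <B>->s w <H> <S>, <H> is followed by <S> with FIRST {s, w}; in <G>-><H> <G> u, <H> is followed by <G> u with FIRST {s, w}. Thus FOLLOW(<H>) = {s, w}.
FOLLOW(<S>): in <B>->s w <H> <S>, the suffix after <S> is empty, so FOLLOW(<S>) ⊇ FOLLOW(<B>) = {$, s, u, w}; in <G>-><S>, the suffix after <S> is empty, so FOLLOW(<S>) ⊇ FOLLOW(<G>) = {$, s, u, w}. Thus FOLLOW(<S>) = {$, s, u, w}.
FOLLOW(<B>): in <S>->s <B>, the suffix after <B> is empty, so FOLLOW(<B>) ⊇ FOLLOW(<S>) = {$, s, u, w}; in <H>-><B> w <G> u, <B> is followed by w <G> u with FIRST {w}. Thus FOLLOW(<B>) = {$, s, u, w}.
FOLLOW(<G>): in <S>->s <G> s, <G> is followed by s with FIRST {s}; in <H>-><G>, the suffix after <G> is empty, so FOLLOW(<G>) ⊇ FOLLOW(<H>) = {s, w}; in <H>-><B> w <G> u, <G> is followed by u with FIRST {u}; in <B>->s <G>, the suffix after <G> is empty, so FOLLOW(<G>) ⊇ FOLLOW(<B>) = {$, s, u, w}; in <G>-><H> <G> u, <G> is followed by u with FIRST {u}. Thus FOLLOW(<G>) = {$, s, u, w}.

{$, s, u, w}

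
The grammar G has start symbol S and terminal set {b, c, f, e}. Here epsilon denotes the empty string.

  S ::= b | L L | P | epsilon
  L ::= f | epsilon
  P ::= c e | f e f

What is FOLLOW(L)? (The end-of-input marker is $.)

FIRST(L): from L::=f we get {f}; from L::=epsilon we get {epsilon}. So FIRST(L) = {epsilon, f}.
FIRST(P): from P::=c e we get {c}; from P::=f e f we get {f}. So FIRST(P) = {c, f}.
FIRST(S): from S::=b we get {b}; from S::=L L we get {epsilon, f}; from S::=P we get {c, f}; from S::=epsilon we get {epsilon}. So FIRST(S) = {epsilon, b, c, f}.
FOLLOW(S) includes $ since S is the start symbol.
FOLLOW(S): S appears on no right-hand side. Thus FOLLOW(S) = {$}.
FOLLOW(L): in S::=L L (occurrence 1), L is followed by L with FIRST {epsilon, f}; in S::=L L (occurrence 1), the suffix after L is nullable, so FOLLOW(L) ⊇ FOLLOW(S) = {$}; in S::=L L (occurrence 2), the suffix after L is empty, so FOLLOW(L) ⊇ FOLLOW(S) = {$}. Thus FOLLOW(L) = {$, f}.
FOLLOW(P): in S::=P, the suffix after P is empty, so FOLLOW(P) ⊇ FOLLOW(S) = {$}. Thus FOLLOW(P) = {$}.

{$, f}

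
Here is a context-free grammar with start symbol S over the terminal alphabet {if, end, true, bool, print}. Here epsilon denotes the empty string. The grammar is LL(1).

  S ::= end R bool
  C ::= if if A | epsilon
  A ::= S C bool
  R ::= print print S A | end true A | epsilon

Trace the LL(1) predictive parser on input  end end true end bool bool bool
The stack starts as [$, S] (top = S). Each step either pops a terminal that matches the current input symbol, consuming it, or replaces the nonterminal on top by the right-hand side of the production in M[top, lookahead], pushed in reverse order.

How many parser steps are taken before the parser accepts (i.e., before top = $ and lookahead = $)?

13

step 1: stack=$ S  input=end end true end bool bool bool $  — expand S ::= end R bool
step 2: stack=$ bool R end  input=end end true end bool bool bool $  — match end
step 3: stack=$ bool R  input=end true end bool bool bool $  — expand R ::= end true A
step 4: stack=$ bool A true end  input=end true end bool bool bool $  — match end
step 5: stack=$ bool A true  input=true end bool bool bool $  — match true
step 6: stack=$ bool A  input=end bool bool bool $  — expand A ::= S C bool
step 7: stack=$ bool bool C S  input=end bool bool bool $  — expand S ::= end R bool
step 8: stack=$ bool bool C bool R end  input=end bool bool bool $  — match end
step 9: stack=$ bool bool C bool R  input=bool bool bool $  — expand R ::= epsilon
step 10: stack=$ bool bool C bool  input=bool bool bool $  — match bool
step 11: stack=$ bool bool C  input=bool bool $  — expand C ::= epsilon
step 12: stack=$ bool bool  input=bool bool $  — match bool
step 13: stack=$ bool  input=bool $  — match bool
Accept reached after 13 steps.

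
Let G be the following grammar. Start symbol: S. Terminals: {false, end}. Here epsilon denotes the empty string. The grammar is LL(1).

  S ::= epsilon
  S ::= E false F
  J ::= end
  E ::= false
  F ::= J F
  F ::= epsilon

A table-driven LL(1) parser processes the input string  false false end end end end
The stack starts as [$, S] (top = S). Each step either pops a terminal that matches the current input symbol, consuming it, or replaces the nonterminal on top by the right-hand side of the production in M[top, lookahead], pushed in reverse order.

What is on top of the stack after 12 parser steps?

end

step 1: stack=$ S  input=false false end end end end $  — expand S ::= E false F
step 2: stack=$ F false E  input=false false end end end end $  — expand E ::= false
step 3: stack=$ F false false  input=false false end end end end $  — match false
step 4: stack=$ F false  input=false end end end end $  — match false
step 5: stack=$ F  input=end end end end $  — expand F ::= J F
step 6: stack=$ F J  input=end end end end $  — expand J ::= end
step 7: stack=$ F end  input=end end end end $  — match end
step 8: stack=$ F  input=end end end $  — expand F ::= J F
step 9: stack=$ F J  input=end end end $  — expand J ::= end
step 10: stack=$ F end  input=end end end $  — match end
step 11: stack=$ F  input=end end $  — expand F ::= J F
step 12: stack=$ F J  input=end end $  — expand J ::= end
Stack after step 12: $ F end (top = end).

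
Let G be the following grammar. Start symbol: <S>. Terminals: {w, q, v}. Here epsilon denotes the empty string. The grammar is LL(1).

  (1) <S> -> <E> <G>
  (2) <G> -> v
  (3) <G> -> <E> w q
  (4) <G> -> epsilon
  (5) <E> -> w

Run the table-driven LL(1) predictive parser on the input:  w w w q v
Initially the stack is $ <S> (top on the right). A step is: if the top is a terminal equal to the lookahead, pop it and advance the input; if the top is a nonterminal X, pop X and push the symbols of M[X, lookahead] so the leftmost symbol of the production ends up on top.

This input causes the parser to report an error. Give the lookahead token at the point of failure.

v

step 1: stack=$ <S>  input=w w w q v $  — expand <S> -> <E> <G>
step 2: stack=$ <G> <E>  input=w w w q v $  — expand <E> -> w
step 3: stack=$ <G> w  input=w w w q v $  — match w
step 4: stack=$ <G>  input=w w q v $  — expand <G> -> <E> w q
step 5: stack=$ q w <E>  input=w w q v $  — expand <E> -> w
step 6: stack=$ q w w  input=w w q v $  — match w
step 7: stack=$ q w  input=w q v $  — match w
step 8: stack=$ q  input=q v $  — match q
step 9: stack=$  input=v $  — error: stack empty but input remains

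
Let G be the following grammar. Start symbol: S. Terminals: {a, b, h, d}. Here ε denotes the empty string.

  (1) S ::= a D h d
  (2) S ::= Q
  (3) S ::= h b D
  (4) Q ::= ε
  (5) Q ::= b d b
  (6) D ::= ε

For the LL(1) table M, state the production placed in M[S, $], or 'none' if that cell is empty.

S ::= Q

FIRST(Q) = {ε, b}
FIRST(D) = {ε}
FIRST(S) = {ε, a, b, h}  (via Q)
FOLLOW(S) includes $ since S is the start symbol.
FOLLOW(S): S appears on no right-hand side. Thus FOLLOW(S) = {$}.
For S ::= a D h d: FIRST(a D h d) = {a}, so it goes in M[S, t] for t ∈ {a}.
For S ::= Q: FIRST(Q) = {ε, b}, so it goes in M[S, t] for t ∈ {b}; since ε ∈ FIRST, also for every t ∈ FOLLOW(S) = {$}.
For S ::= h b D: FIRST(h b D) = {h}, so it goes in M[S, t] for t ∈ {h}.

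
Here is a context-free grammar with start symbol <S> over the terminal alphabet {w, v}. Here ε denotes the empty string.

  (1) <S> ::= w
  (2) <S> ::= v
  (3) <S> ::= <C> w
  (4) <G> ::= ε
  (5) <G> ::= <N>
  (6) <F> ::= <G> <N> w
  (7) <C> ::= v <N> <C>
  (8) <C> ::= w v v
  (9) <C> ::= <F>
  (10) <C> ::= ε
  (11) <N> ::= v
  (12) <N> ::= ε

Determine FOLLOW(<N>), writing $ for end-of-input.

FIRST(<N>): from <N>::=v we get {v}; from <N>::=ε we get {ε}. So FIRST(<N>) = {ε, v}.
FIRST(<G>): from <G>::=ε we get {ε}; from <G>::=<N> we get {ε, v}. So FIRST(<G>) = {ε, v}.
FIRST(<F>): from <F>::=<G> <N> w we get {v, w}. So FIRST(<F>) = {v, w}.
FIRST(<C>): from <C>::=v <N> <C> we get {v}; from <C>::=w v v we get {w}; from <C>::=<F> we get {v, w}; from <C>::=ε we get {ε}. So FIRST(<C>) = {ε, v, w}.
FIRST(<S>): from <S>::=w we get {w}; from <S>::=v we get {v}; from <S>::=<C> w we get {v, w}. So FIRST(<S>) = {v, w}.
FOLLOW(<S>) includes $ since <S> is the start symbol.
FOLLOW(<S>): <S> appears on no right-hand side. Thus FOLLOW(<S>) = {$}.
FOLLOW(<G>): in <F>::=<G> <N> w, <G> is followed by <N> w with FIRST {v, w}. Thus FOLLOW(<G>) = {v, w}.
FOLLOW(<C>): in <S>::=<C> w, <C> is followed by w with FIRST {w}; in <C>::=v <N> <C>, the suffix after <C> is empty (adds nothing new). Thus FOLLOW(<C>) = {w}.
FOLLOW(<F>): in <C>::=<F>, the suffix after <F> is empty, so FOLLOW(<F>) ⊇ FOLLOW(<C>) = {w}. Thus FOLLOW(<F>) = {w}.
FOLLOW(<N>): in <G>::=<N>, the suffix after <N> is empty, so FOLLOW(<N>) ⊇ FOLLOW(<G>) = {v, w}; in <F>::=<G> <N> w, <N> is followed by w with FIRST {w}; in <C>::=v <N> <C>, <N> is followed by <C> with FIRST {ε, v, w}; in <C>::=v <N> <C>, the suffix after <N> is nullable, so FOLLOW(<N>) ⊇ FOLLOW(<C>) = {w}. Thus FOLLOW(<N>) = {v, w}.

{v, w}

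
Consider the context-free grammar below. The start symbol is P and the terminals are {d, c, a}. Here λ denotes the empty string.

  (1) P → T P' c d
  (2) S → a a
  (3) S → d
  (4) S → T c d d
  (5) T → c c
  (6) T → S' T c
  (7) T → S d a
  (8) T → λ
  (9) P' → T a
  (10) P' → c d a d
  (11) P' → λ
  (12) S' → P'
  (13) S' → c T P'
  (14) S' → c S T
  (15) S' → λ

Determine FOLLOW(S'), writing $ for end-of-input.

FIRST(P): from P→T P' c d we get {a, c, d}. So FIRST(P) = {a, c, d}.
FIRST(S): from S→a a we get {a}; from S→d we get {d}; from S→T c d d we get {a, c, d}. So FIRST(S) = {a, c, d}.
FIRST(T): from T→c c we get {c}; from T→S' T c we get {a, c, d}; from T→S d a we get {a, c, d}; from T→λ we get {λ}. So FIRST(T) = {λ, a, c, d}.
FIRST(P'): from P'→T a we get {a, c, d}; from P'→c d a d we get {c}; from P'→λ we get {λ}. So FIRST(P') = {λ, a, c, d}.
FIRST(S'): from S'→P' we get {λ, a, c, d}; from S'→c T P' we get {c}; from S'→c S T we get {c}; from S'→λ we get {λ}. So FIRST(S') = {λ, a, c, d}.
FOLLOW(P) includes $ since P is the start symbol.
FOLLOW(P): P appears on no right-hand side. Thus FOLLOW(P) = {$}.
FOLLOW(S'): in T→S' T c, S' is followed by T c with FIRST {a, c, d}. Thus FOLLOW(S') = {a, c, d}.
FOLLOW(S): in T→S d a, S is followed by d a with FIRST {d}; in S'→c S T, S is followed by T with FIRST {λ, a, c, d}; in S'→c S T, the suffix after S is nullable, so FOLLOW(S) ⊇ FOLLOW(S') = {a, c, d}. Thus FOLLOW(S) = {a, c, d}.
FOLLOW(T): in P→T P' c d, T is followed by P' c d with FIRST {a, c, d}; in S→T c d d, T is followed by c d d with FIRST {c}; in T→S' T c, T is followed by c with FIRST {c}; in P'→T a, T is followed by a with FIRST {a}; in S'→c T P', T is followed by P' with FIRST {λ, a, c, d}; in S'→c T P', the suffix after T is nullable, so FOLLOW(T) ⊇ FOLLOW(S') = {a, c, d}; in S'→c S T, the suffix after T is empty, so FOLLOW(T) ⊇ FOLLOW(S') = {a, c, d}. Thus FOLLOW(T) = {a, c, d}.
FOLLOW(P'): in P→T P' c d, P' is followed by c d with FIRST {c}; in S'→P', the suffix after P' is empty, so FOLLOW(P') ⊇ FOLLOW(S') = {a, c, d}; in S'→c T P', the suffix after P' is empty, so FOLLOW(P') ⊇ FOLLOW(S') = {a, c, d}. Thus FOLLOW(P') = {a, c, d}.

{a, c, d}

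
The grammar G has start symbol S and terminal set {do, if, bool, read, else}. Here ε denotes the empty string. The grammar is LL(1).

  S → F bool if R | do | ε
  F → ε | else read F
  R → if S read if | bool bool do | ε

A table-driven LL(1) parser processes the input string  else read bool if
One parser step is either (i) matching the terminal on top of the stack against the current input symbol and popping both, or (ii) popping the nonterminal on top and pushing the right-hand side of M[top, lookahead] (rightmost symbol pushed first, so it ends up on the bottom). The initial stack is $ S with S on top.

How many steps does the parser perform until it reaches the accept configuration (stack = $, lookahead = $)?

step 1: stack=$ S  input=else read bool if $  — expand S → F bool if R
step 2: stack=$ R if bool F  input=else read bool if $  — expand F → else read F
step 3: stack=$ R if bool F read else  input=else read bool if $  — match else
step 4: stack=$ R if bool F read  input=read bool if $  — match read
step 5: stack=$ R if bool F  input=bool if $  — expand F → ε
step 6: stack=$ R if bool  input=bool if $  — match bool
step 7: stack=$ R if  input=if $  — match if
step 8: stack=$ R  input=$  — expand R → ε
Accept reached after 8 steps.

8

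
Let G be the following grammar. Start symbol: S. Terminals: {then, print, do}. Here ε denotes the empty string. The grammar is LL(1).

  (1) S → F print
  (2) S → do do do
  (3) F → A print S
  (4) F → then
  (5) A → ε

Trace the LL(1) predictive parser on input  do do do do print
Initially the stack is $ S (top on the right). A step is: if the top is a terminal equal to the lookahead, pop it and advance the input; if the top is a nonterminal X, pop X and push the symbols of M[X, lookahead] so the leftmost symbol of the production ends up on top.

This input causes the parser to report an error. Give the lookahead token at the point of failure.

step 1: stack=$ S  input=do do do do print $  — expand S → do do do
step 2: stack=$ do do do  input=do do do do print $  — match do
step 3: stack=$ do do  input=do do do print $  — match do
step 4: stack=$ do  input=do do print $  — match do
step 5: stack=$  input=do print $  — error: stack empty but input remains

do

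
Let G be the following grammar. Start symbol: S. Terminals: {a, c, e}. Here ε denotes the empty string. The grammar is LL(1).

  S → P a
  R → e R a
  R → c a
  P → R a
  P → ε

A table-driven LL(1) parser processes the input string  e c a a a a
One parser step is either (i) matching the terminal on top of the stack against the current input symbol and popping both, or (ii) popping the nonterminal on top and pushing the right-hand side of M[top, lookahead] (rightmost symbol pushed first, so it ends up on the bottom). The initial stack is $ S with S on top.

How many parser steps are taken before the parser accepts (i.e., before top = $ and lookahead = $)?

      Stack        Input          Action
   1  $ S          e c a a a a $  expand S → P a
   2  $ a P        e c a a a a $  expand P → R a
   3  $ a a R      e c a a a a $  expand R → e R a
   4  $ a a a R e  e c a a a a $  match e
   5  $ a a a R    c a a a a $    expand R → c a
   6  $ a a a a c  c a a a a $    match c
   7  $ a a a a    a a a a $      match a
   8  $ a a a      a a a $        match a
   9  $ a a        a a $          match a
  10  $ a          a $            match a
Accept reached after 10 steps.

10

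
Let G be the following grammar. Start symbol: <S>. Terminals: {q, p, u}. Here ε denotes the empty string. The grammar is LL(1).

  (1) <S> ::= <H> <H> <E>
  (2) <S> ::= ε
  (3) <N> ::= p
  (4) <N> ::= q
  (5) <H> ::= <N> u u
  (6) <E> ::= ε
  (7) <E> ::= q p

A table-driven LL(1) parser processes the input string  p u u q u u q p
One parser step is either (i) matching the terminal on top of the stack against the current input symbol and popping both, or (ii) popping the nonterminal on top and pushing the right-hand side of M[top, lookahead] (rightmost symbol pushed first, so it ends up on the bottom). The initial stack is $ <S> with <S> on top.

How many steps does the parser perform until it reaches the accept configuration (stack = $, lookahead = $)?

14

      Stack              Input              Action
   1  $ <S>              p u u q u u q p $  expand <S> ::= <H> <H> <E>
   2  $ <E> <H> <H>      p u u q u u q p $  expand <H> ::= <N> u u
   3  $ <E> <H> u u <N>  p u u q u u q p $  expand <N> ::= p
   4  $ <E> <H> u u p    p u u q u u q p $  match p
   5  $ <E> <H> u u      u u q u u q p $    match u
   6  $ <E> <H> u        u q u u q p $      match u
   7  $ <E> <H>          q u u q p $        expand <H> ::= <N> u u
   8  $ <E> u u <N>      q u u q p $        expand <N> ::= q
   9  $ <E> u u q        q u u q p $        match q
  10  $ <E> u u          u u q p $          match u
  11  $ <E> u            u q p $            match u
  12  $ <E>              q p $              expand <E> ::= q p
  13  $ p q              q p $              match q
  14  $ p                p $                match p
Accept reached after 14 steps.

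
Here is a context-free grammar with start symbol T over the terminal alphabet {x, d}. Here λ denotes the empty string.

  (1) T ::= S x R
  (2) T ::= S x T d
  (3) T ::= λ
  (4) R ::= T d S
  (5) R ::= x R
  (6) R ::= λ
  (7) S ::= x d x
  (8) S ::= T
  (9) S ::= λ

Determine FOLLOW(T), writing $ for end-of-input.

FIRST(T): from T::=S x R we get {x}; from T::=S x T d we get {x}; from T::=λ we get {λ}. So FIRST(T) = {λ, x}.
FIRST(R): from R::=T d S we get {d, x}; from R::=x R we get {x}; from R::=λ we get {λ}. So FIRST(R) = {λ, d, x}.
FIRST(S): from S::=x d x we get {x}; from S::=T we get {λ, x}; from S::=λ we get {λ}. So FIRST(S) = {λ, x}.
FOLLOW(T) includes $ since T is the start symbol.
FOLLOW(T): in T::=S x T d, T is followed by d with FIRST {d}; in R::=T d S, T is followed by d S with FIRST {d}; in S::=T, the suffix after T is empty, so FOLLOW(T) ⊇ FOLLOW(S) = {$, d, x}. Thus FOLLOW(T) = {$, d, x}.
FOLLOW(R): in T::=S x R, the suffix after R is empty, so FOLLOW(R) ⊇ FOLLOW(T) = {$, d, x}; in R::=x R, the suffix after R is empty (adds nothing new). Thus FOLLOW(R) = {$, d, x}.
FOLLOW(S): in T::=S x R, S is followed by x R with FIRST {x}; in T::=S x T d, S is followed by x T d with FIRST {x}; in R::=T d S, the suffix after S is empty, so FOLLOW(S) ⊇ FOLLOW(R) = {$, d, x}. Thus FOLLOW(S) = {$, d, x}.

{$, d, x}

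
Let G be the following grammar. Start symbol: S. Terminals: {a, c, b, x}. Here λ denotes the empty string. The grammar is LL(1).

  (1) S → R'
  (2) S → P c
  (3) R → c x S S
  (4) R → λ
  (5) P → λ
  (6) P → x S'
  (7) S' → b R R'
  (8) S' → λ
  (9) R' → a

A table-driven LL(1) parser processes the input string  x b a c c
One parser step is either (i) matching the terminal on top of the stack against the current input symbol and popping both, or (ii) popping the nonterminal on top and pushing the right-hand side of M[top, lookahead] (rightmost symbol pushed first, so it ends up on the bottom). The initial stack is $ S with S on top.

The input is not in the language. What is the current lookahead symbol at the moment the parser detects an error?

c

step 1: stack=$ S  input=x b a c c $  — expand S → P c
step 2: stack=$ c P  input=x b a c c $  — expand P → x S'
step 3: stack=$ c S' x  input=x b a c c $  — match x
step 4: stack=$ c S'  input=b a c c $  — expand S' → b R R'
step 5: stack=$ c R' R b  input=b a c c $  — match b
step 6: stack=$ c R' R  input=a c c $  — expand R → λ
step 7: stack=$ c R'  input=a c c $  — expand R' → a
step 8: stack=$ c a  input=a c c $  — match a
step 9: stack=$ c  input=c c $  — match c
step 10: stack=$  input=c $  — error: stack empty but input remains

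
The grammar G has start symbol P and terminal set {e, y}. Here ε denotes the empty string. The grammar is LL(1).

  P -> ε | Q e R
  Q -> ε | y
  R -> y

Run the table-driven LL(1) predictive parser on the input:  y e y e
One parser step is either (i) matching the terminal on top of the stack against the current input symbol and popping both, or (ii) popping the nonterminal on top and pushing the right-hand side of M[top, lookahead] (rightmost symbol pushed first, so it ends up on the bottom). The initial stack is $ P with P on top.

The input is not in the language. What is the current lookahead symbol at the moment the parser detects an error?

step 1: stack=$ P  input=y e y e $  — expand P -> Q e R
step 2: stack=$ R e Q  input=y e y e $  — expand Q -> y
step 3: stack=$ R e y  input=y e y e $  — match y
step 4: stack=$ R e  input=e y e $  — match e
step 5: stack=$ R  input=y e $  — expand R -> y
step 6: stack=$ y  input=y e $  — match y
step 7: stack=$  input=e $  — error: stack empty but input remains

e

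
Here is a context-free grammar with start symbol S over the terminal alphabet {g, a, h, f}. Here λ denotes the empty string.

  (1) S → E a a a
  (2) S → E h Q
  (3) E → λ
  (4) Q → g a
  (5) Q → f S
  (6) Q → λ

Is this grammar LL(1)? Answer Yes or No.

FIRST(S) = {a, h}
FIRST(E) = {λ}
FIRST(Q) = {λ, f, g}
FOLLOW(S) = {$}
FOLLOW(E) = {a, h}
FOLLOW(Q) = {$}
Each cell of M receives at most one production.

Yes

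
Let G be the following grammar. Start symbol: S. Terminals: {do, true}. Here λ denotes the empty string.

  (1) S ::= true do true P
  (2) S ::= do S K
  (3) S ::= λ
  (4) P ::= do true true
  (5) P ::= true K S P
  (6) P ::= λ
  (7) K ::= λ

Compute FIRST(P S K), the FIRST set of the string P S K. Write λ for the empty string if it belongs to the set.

FIRST(S) = {λ, do, true}
FIRST(P) = {λ, do, true}
FIRST(K) = {λ}
FIRST(P S K): take FIRST of each symbol in turn, carrying on past any symbol whose FIRST contains λ; result {λ, do, true}.

{λ, do, true}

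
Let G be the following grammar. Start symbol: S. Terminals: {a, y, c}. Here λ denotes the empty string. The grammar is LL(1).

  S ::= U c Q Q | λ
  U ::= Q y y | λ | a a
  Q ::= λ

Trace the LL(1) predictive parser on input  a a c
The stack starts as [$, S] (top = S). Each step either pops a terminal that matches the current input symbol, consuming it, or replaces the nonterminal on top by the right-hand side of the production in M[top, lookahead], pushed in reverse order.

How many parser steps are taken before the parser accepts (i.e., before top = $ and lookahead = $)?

7

     Stack        Input    Action
  1  $ S          a a c $  expand S ::= U c Q Q
  2  $ Q Q c U    a a c $  expand U ::= a a
  3  $ Q Q c a a  a a c $  match a
  4  $ Q Q c a    a c $    match a
  5  $ Q Q c      c $      match c
  6  $ Q Q        $        expand Q ::= λ
  7  $ Q          $        expand Q ::= λ
Accept reached after 7 steps.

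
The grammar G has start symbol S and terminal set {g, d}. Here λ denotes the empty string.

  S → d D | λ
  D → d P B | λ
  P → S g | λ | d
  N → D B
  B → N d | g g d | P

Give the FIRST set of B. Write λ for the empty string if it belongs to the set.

FIRST(S) = {λ, d}
FIRST(D) = {λ, d}
FIRST(P) = {λ, d, g}  (via S g)
FIRST(N) = {λ, d, g}  (via D B)
FIRST(B) = {λ, d, g}  (via N d, P)

{λ, d, g}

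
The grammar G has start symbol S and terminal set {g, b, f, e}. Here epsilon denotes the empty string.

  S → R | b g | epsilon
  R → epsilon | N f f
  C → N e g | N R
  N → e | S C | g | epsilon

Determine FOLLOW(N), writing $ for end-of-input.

{b, e, f, g}

FIRST(S): from S→R we get {epsilon, b, e, f, g}; from S→b g we get {b}; from S→epsilon we get {epsilon}. So FIRST(S) = {epsilon, b, e, f, g}.
FIRST(R): from R→epsilon we get {epsilon}; from R→N f f we get {b, e, f, g}. So FIRST(R) = {epsilon, b, e, f, g}.
FIRST(C): from C→N e g we get {b, e, f, g}; from C→N R we get {epsilon, b, e, f, g}. So FIRST(C) = {epsilon, b, e, f, g}.
FIRST(N): from N→e we get {e}; from N→S C we get {epsilon, b, e, f, g}; from N→g we get {g}; from N→epsilon we get {epsilon}. So FIRST(N) = {epsilon, b, e, f, g}.
FOLLOW(S) includes $ since S is the start symbol.
FOLLOW(S): in N→S C, S is followed by C with FIRST {epsilon, b, e, f, g}; in N→S C, the suffix after S is nullable, so FOLLOW(S) ⊇ FOLLOW(N) = {b, e, f, g}. Thus FOLLOW(S) = {$, b, e, f, g}.
FOLLOW(R): in S→R, the suffix after R is empty, so FOLLOW(R) ⊇ FOLLOW(S) = {$, b, e, f, g}; in C→N R, the suffix after R is empty, so FOLLOW(R) ⊇ FOLLOW(C) = {b, e, f, g}. Thus FOLLOW(R) = {$, b, e, f, g}.
FOLLOW(C): in N→S C, the suffix after C is empty, so FOLLOW(C) ⊇ FOLLOW(N) = {b, e, f, g}. Thus FOLLOW(C) = {b, e, f, g}.
FOLLOW(N): in R→N f f, N is followed by f f with FIRST {f}; in C→N e g, N is followed by e g with FIRST {e}; in C→N R, N is followed by R with FIRST {epsilon, b, e, f, g}; in C→N R, the suffix after N is nullable, so FOLLOW(N) ⊇ FOLLOW(C) = {b, e, f, g}. Thus FOLLOW(N) = {b, e, f, g}.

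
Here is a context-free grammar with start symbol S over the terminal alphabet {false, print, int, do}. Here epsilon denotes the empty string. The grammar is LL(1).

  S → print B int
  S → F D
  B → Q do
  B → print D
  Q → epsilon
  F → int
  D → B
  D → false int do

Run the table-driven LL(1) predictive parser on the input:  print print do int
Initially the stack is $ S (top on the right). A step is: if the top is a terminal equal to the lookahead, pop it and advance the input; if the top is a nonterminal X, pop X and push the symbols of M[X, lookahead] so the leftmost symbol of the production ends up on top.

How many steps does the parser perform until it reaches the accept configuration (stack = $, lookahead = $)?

9

step 1: stack=$ S  input=print print do int $  — expand S → print B int
step 2: stack=$ int B print  input=print print do int $  — match print
step 3: stack=$ int B  input=print do int $  — expand B → print D
step 4: stack=$ int D print  input=print do int $  — match print
step 5: stack=$ int D  input=do int $  — expand D → B
step 6: stack=$ int B  input=do int $  — expand B → Q do
step 7: stack=$ int do Q  input=do int $  — expand Q → epsilon
step 8: stack=$ int do  input=do int $  — match do
step 9: stack=$ int  input=int $  — match int
Accept reached after 9 steps.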